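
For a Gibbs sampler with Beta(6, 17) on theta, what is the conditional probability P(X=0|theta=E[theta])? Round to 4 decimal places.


E[theta] = 6/(6+17) = 0.2609
P(X=0|theta) = 1 - theta = 0.7391

0.7391


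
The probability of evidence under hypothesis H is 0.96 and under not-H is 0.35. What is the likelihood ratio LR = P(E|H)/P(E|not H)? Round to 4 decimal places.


LR = 0.96 / 0.35
= 2.7429

2.7429


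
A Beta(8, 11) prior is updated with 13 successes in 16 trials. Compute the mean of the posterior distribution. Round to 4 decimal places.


After update: Beta(21, 14)
Mean = 21 / (21 + 14) = 21 / 35
= 0.6

0.6


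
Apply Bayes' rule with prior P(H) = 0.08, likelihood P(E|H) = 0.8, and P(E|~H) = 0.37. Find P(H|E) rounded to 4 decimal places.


Step 1: Compute marginal P(E) = P(E|H)P(H) + P(E|~H)P(~H)
= 0.8*0.08 + 0.37*0.92 = 0.4044
Step 2: P(H|E) = P(E|H)P(H)/P(E) = 0.064/0.4044
= 0.1583

0.1583


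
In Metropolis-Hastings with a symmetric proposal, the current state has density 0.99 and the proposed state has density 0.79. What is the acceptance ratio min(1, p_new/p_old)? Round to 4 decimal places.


Ratio = p_new / p_old = 0.79 / 0.99 = 0.798
Acceptance = min(1, 0.798) = 0.798

0.798


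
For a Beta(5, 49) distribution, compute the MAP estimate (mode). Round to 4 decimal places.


MAP = mode = (a-1)/(a+b-2)
= (5-1)/(5+49-2)
= 4/52 = 0.0769

0.0769


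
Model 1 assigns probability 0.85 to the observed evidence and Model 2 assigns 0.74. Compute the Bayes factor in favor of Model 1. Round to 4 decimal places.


BF = P(data|M1) / P(data|M2)
= 0.85 / 0.74 = 1.1486

1.1486


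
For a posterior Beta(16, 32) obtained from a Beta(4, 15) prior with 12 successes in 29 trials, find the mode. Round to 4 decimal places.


Mode = (alpha - 1) / (alpha + beta - 2)
= 15 / 46
= 0.3261

0.3261


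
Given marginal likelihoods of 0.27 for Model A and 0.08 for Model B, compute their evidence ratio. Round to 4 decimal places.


Ratio = ML(A) / ML(B) = 0.27/0.08
= 3.375

3.375


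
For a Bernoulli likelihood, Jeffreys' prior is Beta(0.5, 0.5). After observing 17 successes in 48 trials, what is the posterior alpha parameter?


Jeffreys' prior for Bernoulli is Beta(0.5, 0.5).
Posterior is Beta(0.5 + k, 0.5 + n - k).
Posterior alpha = 0.5 + k = 0.5 + 17 = 17.5

17.5


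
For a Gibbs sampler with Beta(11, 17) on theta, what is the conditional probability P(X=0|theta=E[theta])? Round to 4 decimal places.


E[theta] = 11/(11+17) = 0.3929
P(X=0|theta) = 1 - theta = 0.6071

0.6071


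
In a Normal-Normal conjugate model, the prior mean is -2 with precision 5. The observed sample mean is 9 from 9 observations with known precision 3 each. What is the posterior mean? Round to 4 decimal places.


Posterior precision = tau0 + n*tau = 5 + 9*3 = 32
Posterior mean = (tau0*mu0 + n*tau*xbar) / posterior_precision
= (5*-2 + 9*3*9) / 32
= 233 / 32 = 7.2812

7.2812


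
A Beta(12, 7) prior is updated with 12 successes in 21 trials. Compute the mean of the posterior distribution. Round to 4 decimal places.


After update: Beta(24, 16)
Mean = 24 / (24 + 16) = 24 / 40
= 0.6

0.6


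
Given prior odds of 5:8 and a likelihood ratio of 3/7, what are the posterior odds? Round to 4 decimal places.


Posterior odds = prior odds * LR
Prior odds = 5/8 = 0.625
LR = 3/7 = 0.4286
Posterior odds = 0.625 * 0.4286 = 0.2679

0.2679


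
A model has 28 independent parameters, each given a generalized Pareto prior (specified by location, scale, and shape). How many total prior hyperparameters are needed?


Each generalized Pareto prior needs 3 hyperparameters (location, scale, and shape).
Total = 3 * 28 = 84

84


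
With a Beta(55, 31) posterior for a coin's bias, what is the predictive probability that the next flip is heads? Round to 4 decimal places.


The predictive probability equals the posterior mean.
P(next = heads) = alpha / (alpha + beta)
= 55 / 86 = 0.6395

0.6395


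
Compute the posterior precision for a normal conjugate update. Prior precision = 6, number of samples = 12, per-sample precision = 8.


tau_post = tau_0 + n * tau
= 6 + 12 * 8 = 102

102


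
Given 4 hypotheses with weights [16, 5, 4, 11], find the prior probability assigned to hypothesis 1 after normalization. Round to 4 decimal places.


To normalize, divide each weight by the sum of all weights.
Sum = 36
Prior(H1) = 16/36 = 0.4444

0.4444


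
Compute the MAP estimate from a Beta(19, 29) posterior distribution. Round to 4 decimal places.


MAP = mode of Beta distribution
= (alpha - 1)/(alpha + beta - 2)
= (19-1)/(19+29-2)
= 18/46 = 0.3913

0.3913


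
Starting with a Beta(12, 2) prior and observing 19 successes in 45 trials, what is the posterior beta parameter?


Posterior beta = prior beta + failures
Failures = 45 - 19 = 26
beta_post = 2 + 26 = 28

28


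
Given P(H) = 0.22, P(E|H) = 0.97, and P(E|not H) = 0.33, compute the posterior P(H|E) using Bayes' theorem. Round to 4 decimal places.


By Bayes' theorem: P(H|E) = P(E|H)*P(H) / P(E)
P(E) = P(E|H)*P(H) + P(E|not H)*P(not H)
P(E) = 0.97*0.22 + 0.33*0.78 = 0.4708
P(H|E) = 0.97*0.22 / 0.4708 = 0.4533

0.4533


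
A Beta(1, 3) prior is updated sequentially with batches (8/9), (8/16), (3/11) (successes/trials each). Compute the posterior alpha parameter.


Sequential conjugate updating is equivalent to a single batch update.
Total successes across all batches = 19
alpha_posterior = alpha_prior + total_successes = 1 + 19
= 20

20


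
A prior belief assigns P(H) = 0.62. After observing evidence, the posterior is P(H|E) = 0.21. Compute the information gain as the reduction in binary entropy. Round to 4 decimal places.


H(prior) = -0.62*log2(0.62) - 0.38*log2(0.38)
= 0.958
H(post) = -0.21*log2(0.21) - 0.79*log2(0.79)
= 0.7415
IG = 0.958 - 0.7415 = 0.2166

0.2166


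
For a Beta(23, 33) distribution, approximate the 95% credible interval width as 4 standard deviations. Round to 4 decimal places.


Variance of Beta(a,b) = ab / ((a+b)^2 * (a+b+1))
= 23*33 / ((56)^2 * 57)
= 0.0042
SD = sqrt(0.0042) = 0.0652
Width = 4 * SD = 0.2606

0.2606


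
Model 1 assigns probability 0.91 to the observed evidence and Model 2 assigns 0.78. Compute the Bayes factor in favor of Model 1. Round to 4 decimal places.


BF = P(data|M1) / P(data|M2)
= 0.91 / 0.78 = 1.1667

1.1667


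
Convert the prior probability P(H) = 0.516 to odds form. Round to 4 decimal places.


P(not H) = 1 - 0.516 = 0.484
Odds = 0.516 / 0.484 = 1.0661

1.0661


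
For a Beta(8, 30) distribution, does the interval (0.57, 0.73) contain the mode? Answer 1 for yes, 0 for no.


Mode of Beta(a,b) = (a-1)/(a+b-2)
= (8-1)/(8+30-2) = 0.1944
Check: 0.57 <= 0.1944 <= 0.73?
Result: 0

0


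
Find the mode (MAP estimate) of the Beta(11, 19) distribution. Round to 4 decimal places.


For Beta(a,b) with a,b > 1:
Mode = (a-1)/(a+b-2) = (11-1)/(30-2)
= 10/28 = 0.3571

0.3571


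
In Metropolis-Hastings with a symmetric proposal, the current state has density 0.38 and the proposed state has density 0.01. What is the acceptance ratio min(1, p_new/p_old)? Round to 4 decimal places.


Ratio = p_new / p_old = 0.01 / 0.38 = 0.0263
Acceptance = min(1, 0.0263) = 0.0263

0.0263


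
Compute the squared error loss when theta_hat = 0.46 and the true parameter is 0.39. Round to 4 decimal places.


L = (theta_hat - theta_true)^2
= (0.46 - 0.39)^2
= 0.07^2 = 0.0049

0.0049


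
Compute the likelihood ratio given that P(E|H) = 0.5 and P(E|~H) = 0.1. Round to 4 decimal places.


LR = P(E|H) / P(E|~H)
= 0.5 / 0.1 = 5.0

5.0


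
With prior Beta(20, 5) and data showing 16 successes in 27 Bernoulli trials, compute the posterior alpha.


Conjugate update: alpha_posterior = alpha_prior + k
= 20 + 16 = 36

36


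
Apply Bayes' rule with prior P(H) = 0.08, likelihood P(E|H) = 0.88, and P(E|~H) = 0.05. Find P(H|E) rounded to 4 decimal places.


Step 1: Compute marginal P(E) = P(E|H)P(H) + P(E|~H)P(~H)
= 0.88*0.08 + 0.05*0.92 = 0.1164
Step 2: P(H|E) = P(E|H)P(H)/P(E) = 0.0704/0.1164
= 0.6048

0.6048


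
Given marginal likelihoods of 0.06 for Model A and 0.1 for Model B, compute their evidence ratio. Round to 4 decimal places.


Ratio = ML(A) / ML(B) = 0.06/0.1
= 0.6

0.6


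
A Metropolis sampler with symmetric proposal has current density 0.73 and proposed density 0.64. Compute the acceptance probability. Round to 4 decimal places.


For symmetric proposals, acceptance = min(1, pi(x*)/pi(x))
= min(1, 0.64/0.73)
= min(1, 0.8767) = 0.8767

0.8767


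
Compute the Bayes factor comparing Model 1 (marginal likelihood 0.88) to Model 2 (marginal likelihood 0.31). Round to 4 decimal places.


BF12 = marginal likelihood of M1 / marginal likelihood of M2
= 0.88/0.31
= 2.8387

2.8387


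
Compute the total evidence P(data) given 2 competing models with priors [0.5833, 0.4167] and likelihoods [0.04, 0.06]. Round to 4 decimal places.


Marginal likelihood = sum P(model_i) * P(data|model_i)
Model 1: 0.5833 * 0.04 = 0.0233
Model 2: 0.4167 * 0.06 = 0.025
Total = 0.0483

0.0483


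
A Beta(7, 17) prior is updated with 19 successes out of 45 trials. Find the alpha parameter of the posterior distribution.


In the Beta-Binomial conjugate update:
alpha_post = alpha_prior + successes
= 7 + 19
= 26

26


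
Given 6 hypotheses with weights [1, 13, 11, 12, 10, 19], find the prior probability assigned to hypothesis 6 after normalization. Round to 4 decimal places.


To normalize, divide each weight by the sum of all weights.
Sum = 66
Prior(H6) = 19/66 = 0.2879

0.2879


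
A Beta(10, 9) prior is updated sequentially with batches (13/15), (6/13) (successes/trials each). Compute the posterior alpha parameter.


Sequential conjugate updating is equivalent to a single batch update.
Total successes across all batches = 19
alpha_posterior = alpha_prior + total_successes = 10 + 19
= 29

29


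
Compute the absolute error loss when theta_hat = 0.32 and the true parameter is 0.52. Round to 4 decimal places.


L = |theta_hat - theta_true|
= |0.32 - 0.52| = 0.2

0.2


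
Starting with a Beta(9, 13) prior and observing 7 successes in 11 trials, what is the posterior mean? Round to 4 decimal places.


Posterior parameters: alpha = 9 + 7 = 16
beta = 13 + 4 = 17
Posterior mean = alpha / (alpha + beta) = 16 / 33
= 0.4848

0.4848


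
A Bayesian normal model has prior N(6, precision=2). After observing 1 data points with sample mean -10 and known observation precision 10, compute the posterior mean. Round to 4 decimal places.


Posterior mean = (prior_precision * prior_mean + n * data_precision * data_mean) / (prior_precision + n * data_precision)
Numerator = 2*6 + 1*10*-10 = -88
Denominator = 2 + 1*10 = 12
Posterior mean = -7.3333

-7.3333


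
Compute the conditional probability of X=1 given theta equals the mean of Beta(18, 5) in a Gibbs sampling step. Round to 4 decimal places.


Mean of Beta(18, 5) = 0.7826
P(X=1 | theta=0.7826) = 0.7826

0.7826


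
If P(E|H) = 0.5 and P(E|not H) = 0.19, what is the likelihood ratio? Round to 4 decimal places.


Likelihood ratio = P(E|H) / P(E|not H)
= 0.5 / 0.19
= 2.6316

2.6316


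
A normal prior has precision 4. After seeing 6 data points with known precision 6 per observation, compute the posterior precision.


In the conjugate normal model, precisions add:
tau_posterior = tau_prior + n * tau_data
= 4 + 6*6 = 40

40


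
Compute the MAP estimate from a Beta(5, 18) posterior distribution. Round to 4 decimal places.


MAP = mode of Beta distribution
= (alpha - 1)/(alpha + beta - 2)
= (5-1)/(5+18-2)
= 4/21 = 0.1905

0.1905


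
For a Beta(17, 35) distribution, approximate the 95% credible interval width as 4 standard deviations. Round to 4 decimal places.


Variance of Beta(a,b) = ab / ((a+b)^2 * (a+b+1))
= 17*35 / ((52)^2 * 53)
= 0.0042
SD = sqrt(0.0042) = 0.0644
Width = 4 * SD = 0.2577

0.2577


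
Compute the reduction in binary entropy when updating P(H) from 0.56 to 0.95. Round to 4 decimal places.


H_before = -p*log2(p) - (1-p)*log2(1-p) for p=0.56: 0.9896
H_after for p=0.95: 0.2864
Reduction = 0.9896 - 0.2864 = 0.7032

0.7032


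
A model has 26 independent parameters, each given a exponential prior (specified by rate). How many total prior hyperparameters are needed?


Each exponential prior needs 1 hyperparameter (rate).
Total = 1 * 26 = 26

26


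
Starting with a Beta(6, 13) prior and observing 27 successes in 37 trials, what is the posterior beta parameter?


Posterior beta = prior beta + failures
Failures = 37 - 27 = 10
beta_post = 13 + 10 = 23

23


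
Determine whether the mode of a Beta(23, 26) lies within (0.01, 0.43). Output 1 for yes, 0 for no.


First find the mode: (a-1)/(a+b-2) = 0.4681
Is 0.4681 in (0.01, 0.43)? 0

0


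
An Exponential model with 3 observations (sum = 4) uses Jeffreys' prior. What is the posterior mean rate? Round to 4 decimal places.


Posterior Gamma(3, 4)
E[lambda] = 3/4 = 0.75

0.75


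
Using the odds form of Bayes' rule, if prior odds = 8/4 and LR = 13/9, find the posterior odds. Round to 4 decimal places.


Bayes' rule in odds form: posterior odds = prior odds * LR
= (8 * 13) / (4 * 9)
= 104/36 = 2.8889

2.8889


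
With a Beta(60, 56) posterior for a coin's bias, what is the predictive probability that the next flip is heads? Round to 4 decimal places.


The predictive probability equals the posterior mean.
P(next = heads) = alpha / (alpha + beta)
= 60 / 116 = 0.5172

0.5172


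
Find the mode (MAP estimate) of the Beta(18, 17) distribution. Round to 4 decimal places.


For Beta(a,b) with a,b > 1:
Mode = (a-1)/(a+b-2) = (18-1)/(35-2)
= 17/33 = 0.5152

0.5152


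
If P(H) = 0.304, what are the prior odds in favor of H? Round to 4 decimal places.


Prior odds = P(H) / (1 - P(H))
= 0.304 / 0.696
= 0.4368

0.4368


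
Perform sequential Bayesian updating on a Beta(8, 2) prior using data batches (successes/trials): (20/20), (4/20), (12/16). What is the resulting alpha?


Accumulate successes: 36
Posterior alpha = prior alpha + sum of successes
= 8 + 36 = 44

44


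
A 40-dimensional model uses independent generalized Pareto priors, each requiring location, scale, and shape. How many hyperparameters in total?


Per parameter: 3 (location, scale, and shape).
Total = 40 * 3 = 120

120


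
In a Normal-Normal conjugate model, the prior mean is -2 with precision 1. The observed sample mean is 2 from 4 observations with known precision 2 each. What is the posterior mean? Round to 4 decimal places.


Posterior precision = tau0 + n*tau = 1 + 4*2 = 9
Posterior mean = (tau0*mu0 + n*tau*xbar) / posterior_precision
= (1*-2 + 4*2*2) / 9
= 14 / 9 = 1.5556

1.5556


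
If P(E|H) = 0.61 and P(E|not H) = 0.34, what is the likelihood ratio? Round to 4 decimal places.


Likelihood ratio = P(E|H) / P(E|not H)
= 0.61 / 0.34
= 1.7941

1.7941


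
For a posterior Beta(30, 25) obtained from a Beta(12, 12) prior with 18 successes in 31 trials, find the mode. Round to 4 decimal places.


Mode = (alpha - 1) / (alpha + beta - 2)
= 29 / 53
= 0.5472

0.5472


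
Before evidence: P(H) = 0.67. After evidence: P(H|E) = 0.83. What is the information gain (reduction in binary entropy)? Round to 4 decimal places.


Prior entropy = 0.9149
Posterior entropy = 0.6577
Information gain = 0.9149 - 0.6577 = 0.2572

0.2572


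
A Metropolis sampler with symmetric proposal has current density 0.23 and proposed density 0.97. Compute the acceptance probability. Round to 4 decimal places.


For symmetric proposals, acceptance = min(1, pi(x*)/pi(x))
= min(1, 0.97/0.23)
= min(1, 4.2174) = 1.0

1.0


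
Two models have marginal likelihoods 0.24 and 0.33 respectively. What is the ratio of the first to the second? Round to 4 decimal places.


Evidence ratio = 0.24 / 0.33
= 0.7273

0.7273


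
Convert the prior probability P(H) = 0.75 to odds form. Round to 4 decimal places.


P(not H) = 1 - 0.75 = 0.25
Odds = 0.75 / 0.25 = 3.0

3.0


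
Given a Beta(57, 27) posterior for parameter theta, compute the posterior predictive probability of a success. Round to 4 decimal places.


For a Beta-Bernoulli model, the predictive probability is the mean:
P(success) = 57/(57+27) = 57/84 = 0.6786

0.6786


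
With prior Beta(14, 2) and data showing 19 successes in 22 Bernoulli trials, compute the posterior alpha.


Conjugate update: alpha_posterior = alpha_prior + k
= 14 + 19 = 33

33


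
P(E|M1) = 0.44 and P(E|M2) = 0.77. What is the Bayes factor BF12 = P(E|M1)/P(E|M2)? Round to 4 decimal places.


Bayes factor BF12 = P(E|M1) / P(E|M2)
= 0.44 / 0.77
= 0.5714

0.5714


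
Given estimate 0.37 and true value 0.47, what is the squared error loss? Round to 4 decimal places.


Squared error = (estimate - true)^2
Difference = -0.1
Loss = -0.1^2 = 0.01

0.01


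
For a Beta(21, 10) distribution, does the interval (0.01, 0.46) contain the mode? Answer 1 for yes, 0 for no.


Mode of Beta(a,b) = (a-1)/(a+b-2)
= (21-1)/(21+10-2) = 0.6897
Check: 0.01 <= 0.6897 <= 0.46?
Result: 0

0


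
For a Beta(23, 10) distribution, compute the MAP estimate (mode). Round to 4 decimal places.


MAP = mode = (a-1)/(a+b-2)
= (23-1)/(23+10-2)
= 22/31 = 0.7097

0.7097


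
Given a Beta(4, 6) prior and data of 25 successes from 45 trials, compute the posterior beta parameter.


Number of failures = 45 - 25 = 20
Posterior beta = 6 + 20 = 26

26


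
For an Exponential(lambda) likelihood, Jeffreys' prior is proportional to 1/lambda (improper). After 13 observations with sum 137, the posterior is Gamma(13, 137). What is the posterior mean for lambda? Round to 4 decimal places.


Posterior = Gamma(n, sum_x) = Gamma(13, 137)
Posterior mean = shape/rate = 13/137
= 0.0949

0.0949


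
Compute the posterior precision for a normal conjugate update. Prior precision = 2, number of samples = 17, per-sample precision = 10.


tau_post = tau_0 + n * tau
= 2 + 17 * 10 = 172

172


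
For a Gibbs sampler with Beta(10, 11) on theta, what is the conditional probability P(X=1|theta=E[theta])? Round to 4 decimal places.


E[theta] = 10/(10+11) = 0.4762
P(X=1|theta) = theta = 0.4762

0.4762


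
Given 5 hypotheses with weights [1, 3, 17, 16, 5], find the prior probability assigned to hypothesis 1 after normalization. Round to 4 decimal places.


To normalize, divide each weight by the sum of all weights.
Sum = 42
Prior(H1) = 1/42 = 0.0238

0.0238


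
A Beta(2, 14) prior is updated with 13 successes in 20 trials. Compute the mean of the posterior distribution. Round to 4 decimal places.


After update: Beta(15, 21)
Mean = 15 / (15 + 21) = 15 / 36
= 0.4167

0.4167


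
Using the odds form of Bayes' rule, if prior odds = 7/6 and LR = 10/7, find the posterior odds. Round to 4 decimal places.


Bayes' rule in odds form: posterior odds = prior odds * LR
= (7 * 10) / (6 * 7)
= 70/42 = 1.6667

1.6667


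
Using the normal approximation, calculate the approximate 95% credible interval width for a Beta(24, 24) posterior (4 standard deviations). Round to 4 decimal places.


Var(Beta) = 24*24/(48^2 * 49) = 0.0051
SD = 0.0714
Width ~ 4*SD = 0.2857

0.2857


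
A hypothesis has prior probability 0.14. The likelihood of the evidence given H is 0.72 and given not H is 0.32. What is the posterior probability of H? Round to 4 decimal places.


Using Bayes' theorem:
P(E) = 0.14 * 0.72 + 0.86 * 0.32
P(E) = 0.376
P(H|E) = (0.14 * 0.72) / 0.376 = 0.2681

0.2681


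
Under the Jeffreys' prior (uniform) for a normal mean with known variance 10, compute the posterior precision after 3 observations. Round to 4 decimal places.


Prior precision = 0 (flat prior).
Post. prec. = 0 + n/var = 3/10 = 0.3

0.3


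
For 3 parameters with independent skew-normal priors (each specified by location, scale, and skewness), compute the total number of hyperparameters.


A skew-normal prior has 3 hyperparameters per parameter.
Total = 3 * 3 = 9

9


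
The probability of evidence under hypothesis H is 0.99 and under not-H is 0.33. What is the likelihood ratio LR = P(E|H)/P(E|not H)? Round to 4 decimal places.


LR = 0.99 / 0.33
= 3.0

3.0


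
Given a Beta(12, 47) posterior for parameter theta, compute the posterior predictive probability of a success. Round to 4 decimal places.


For a Beta-Bernoulli model, the predictive probability is the mean:
P(success) = 12/(12+47) = 12/59 = 0.2034

0.2034


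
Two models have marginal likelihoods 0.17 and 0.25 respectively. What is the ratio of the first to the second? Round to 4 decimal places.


Evidence ratio = 0.17 / 0.25
= 0.68

0.68


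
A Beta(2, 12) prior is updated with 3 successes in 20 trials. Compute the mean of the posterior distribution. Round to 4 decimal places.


After update: Beta(5, 29)
Mean = 5 / (5 + 29) = 5 / 34
= 0.1471

0.1471


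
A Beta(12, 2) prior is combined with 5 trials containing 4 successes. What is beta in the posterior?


In conjugate updating:
beta_posterior = beta_prior + (n - k)
= 2 + (5 - 4)
= 2 + 1 = 3

3


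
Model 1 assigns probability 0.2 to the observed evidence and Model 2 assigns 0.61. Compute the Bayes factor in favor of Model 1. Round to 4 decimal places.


BF = P(data|M1) / P(data|M2)
= 0.2 / 0.61 = 0.3279

0.3279


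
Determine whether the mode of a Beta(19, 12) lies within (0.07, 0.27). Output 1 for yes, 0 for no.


First find the mode: (a-1)/(a+b-2) = 0.6207
Is 0.6207 in (0.07, 0.27)? 0

0


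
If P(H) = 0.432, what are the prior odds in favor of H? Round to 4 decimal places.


Prior odds = P(H) / (1 - P(H))
= 0.432 / 0.568
= 0.7606

0.7606


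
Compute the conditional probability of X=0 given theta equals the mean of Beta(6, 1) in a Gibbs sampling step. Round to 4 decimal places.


Mean of Beta(6, 1) = 0.8571
P(X=0 | theta=0.8571) = 0.1429

0.1429


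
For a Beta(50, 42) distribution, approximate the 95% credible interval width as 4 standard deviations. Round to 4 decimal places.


Variance of Beta(a,b) = ab / ((a+b)^2 * (a+b+1))
= 50*42 / ((92)^2 * 93)
= 0.0027
SD = sqrt(0.0027) = 0.0517
Width = 4 * SD = 0.2066

0.2066


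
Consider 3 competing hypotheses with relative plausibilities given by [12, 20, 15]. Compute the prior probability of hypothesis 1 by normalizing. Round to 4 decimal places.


Sum of weights = 12 + 20 + 15 = 47
Normalized prior for H1 = 12 / 47
= 0.2553

0.2553


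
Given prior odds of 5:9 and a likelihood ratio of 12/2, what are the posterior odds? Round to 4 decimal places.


Posterior odds = prior odds * LR
Prior odds = 5/9 = 0.5556
LR = 12/2 = 6.0
Posterior odds = 0.5556 * 6.0 = 3.3333

3.3333


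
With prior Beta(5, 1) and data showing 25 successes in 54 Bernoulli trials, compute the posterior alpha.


Conjugate update: alpha_posterior = alpha_prior + k
= 5 + 25 = 30

30


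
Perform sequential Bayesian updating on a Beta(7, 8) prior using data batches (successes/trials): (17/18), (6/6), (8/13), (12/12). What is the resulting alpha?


Accumulate successes: 43
Posterior alpha = prior alpha + sum of successes
= 7 + 43 = 50

50


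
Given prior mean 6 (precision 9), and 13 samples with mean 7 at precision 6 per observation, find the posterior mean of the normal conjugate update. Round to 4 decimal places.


The posterior mean is a precision-weighted average of prior and data.
Post. prec. = 9 + 78 = 87
Post. mean = (54 + 546)/87 = 600/87 = 6.8966

6.8966


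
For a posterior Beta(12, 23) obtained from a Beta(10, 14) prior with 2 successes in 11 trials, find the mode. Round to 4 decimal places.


Mode = (alpha - 1) / (alpha + beta - 2)
= 11 / 33
= 0.3333

0.3333


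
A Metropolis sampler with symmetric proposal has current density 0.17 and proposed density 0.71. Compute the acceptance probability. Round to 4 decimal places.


For symmetric proposals, acceptance = min(1, pi(x*)/pi(x))
= min(1, 0.71/0.17)
= min(1, 4.1765) = 1.0

1.0


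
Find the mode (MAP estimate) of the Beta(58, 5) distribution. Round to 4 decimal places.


For Beta(a,b) with a,b > 1:
Mode = (a-1)/(a+b-2) = (58-1)/(63-2)
= 57/61 = 0.9344

0.9344


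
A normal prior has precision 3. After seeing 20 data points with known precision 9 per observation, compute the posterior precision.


In the conjugate normal model, precisions add:
tau_posterior = tau_prior + n * tau_data
= 3 + 20*9 = 183

183


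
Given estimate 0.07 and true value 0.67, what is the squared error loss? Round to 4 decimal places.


Squared error = (estimate - true)^2
Difference = -0.6
Loss = -0.6^2 = 0.36

0.36


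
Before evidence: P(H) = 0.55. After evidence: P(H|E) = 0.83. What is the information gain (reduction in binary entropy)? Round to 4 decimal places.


Prior entropy = 0.9928
Posterior entropy = 0.6577
Information gain = 0.9928 - 0.6577 = 0.3351

0.3351


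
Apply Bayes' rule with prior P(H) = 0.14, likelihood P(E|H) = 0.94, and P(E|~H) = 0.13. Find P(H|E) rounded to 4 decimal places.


Step 1: Compute marginal P(E) = P(E|H)P(H) + P(E|~H)P(~H)
= 0.94*0.14 + 0.13*0.86 = 0.2434
Step 2: P(H|E) = P(E|H)P(H)/P(E) = 0.1316/0.2434
= 0.5407

0.5407


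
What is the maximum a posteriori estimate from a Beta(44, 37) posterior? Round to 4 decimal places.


The MAP estimate equals the mode of the distribution.
Mode of Beta(a,b) = (a-1)/(a+b-2)
= 43/79
= 0.5443

0.5443


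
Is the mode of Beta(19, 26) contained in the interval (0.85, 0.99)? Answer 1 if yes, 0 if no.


Mode = (a-1)/(a+b-2) = 18/43 = 0.4186
Interval: (0.85, 0.99)
Contains mode? 0

0


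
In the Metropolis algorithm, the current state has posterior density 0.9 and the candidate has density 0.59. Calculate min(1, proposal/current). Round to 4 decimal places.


Ratio = 0.59/0.9 = 0.6556
Acceptance probability = min(1, 0.6556)
= 0.6556

0.6556


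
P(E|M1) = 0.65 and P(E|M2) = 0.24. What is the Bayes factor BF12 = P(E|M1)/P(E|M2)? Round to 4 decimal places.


Bayes factor BF12 = P(E|M1) / P(E|M2)
= 0.65 / 0.24
= 2.7083

2.7083


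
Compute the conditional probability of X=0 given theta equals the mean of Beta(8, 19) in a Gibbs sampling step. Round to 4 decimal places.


Mean of Beta(8, 19) = 0.2963
P(X=0 | theta=0.2963) = 0.7037

0.7037


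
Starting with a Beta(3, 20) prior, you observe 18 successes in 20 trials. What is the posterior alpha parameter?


For a Beta-Binomial conjugate model:
Posterior alpha = prior alpha + number of successes
= 3 + 18 = 21

21


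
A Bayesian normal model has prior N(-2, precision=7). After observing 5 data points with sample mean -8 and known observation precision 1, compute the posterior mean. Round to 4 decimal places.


Posterior mean = (prior_precision * prior_mean + n * data_precision * data_mean) / (prior_precision + n * data_precision)
Numerator = 7*-2 + 5*1*-8 = -54
Denominator = 7 + 5*1 = 12
Posterior mean = -4.5

-4.5


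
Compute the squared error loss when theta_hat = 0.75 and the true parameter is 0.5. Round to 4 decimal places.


L = (theta_hat - theta_true)^2
= (0.75 - 0.5)^2
= 0.25^2 = 0.0625

0.0625


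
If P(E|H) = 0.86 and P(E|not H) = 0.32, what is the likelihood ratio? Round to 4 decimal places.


Likelihood ratio = P(E|H) / P(E|not H)
= 0.86 / 0.32
= 2.6875

2.6875


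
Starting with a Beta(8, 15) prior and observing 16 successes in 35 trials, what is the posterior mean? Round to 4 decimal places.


Posterior parameters: alpha = 8 + 16 = 24
beta = 15 + 19 = 34
Posterior mean = alpha / (alpha + beta) = 24 / 58
= 0.4138

0.4138


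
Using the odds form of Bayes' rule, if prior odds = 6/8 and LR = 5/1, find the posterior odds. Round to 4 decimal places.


Bayes' rule in odds form: posterior odds = prior odds * LR
= (6 * 5) / (8 * 1)
= 30/8 = 3.75

3.75


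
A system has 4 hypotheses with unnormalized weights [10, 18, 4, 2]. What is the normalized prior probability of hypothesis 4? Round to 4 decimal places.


The normalized prior is the weight divided by the total.
Total weight = 34
P(H4) = 2 / 34 = 0.0588

0.0588


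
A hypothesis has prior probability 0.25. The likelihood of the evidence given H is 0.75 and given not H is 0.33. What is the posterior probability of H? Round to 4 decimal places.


Using Bayes' theorem:
P(E) = 0.25 * 0.75 + 0.75 * 0.33
P(E) = 0.435
P(H|E) = (0.25 * 0.75) / 0.435 = 0.431

0.431


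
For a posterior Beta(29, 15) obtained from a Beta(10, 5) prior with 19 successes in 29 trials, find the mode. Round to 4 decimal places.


Mode = (alpha - 1) / (alpha + beta - 2)
= 28 / 42
= 0.6667

0.6667


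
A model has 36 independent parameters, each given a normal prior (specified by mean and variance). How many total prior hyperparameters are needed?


Each normal prior needs 2 hyperparameters (mean and variance).
Total = 2 * 36 = 72

72


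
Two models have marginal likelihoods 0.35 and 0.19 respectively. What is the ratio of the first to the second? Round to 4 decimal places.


Evidence ratio = 0.35 / 0.19
= 1.8421

1.8421


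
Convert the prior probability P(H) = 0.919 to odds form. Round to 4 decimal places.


P(not H) = 1 - 0.919 = 0.081
Odds = 0.919 / 0.081 = 11.3457

11.3457


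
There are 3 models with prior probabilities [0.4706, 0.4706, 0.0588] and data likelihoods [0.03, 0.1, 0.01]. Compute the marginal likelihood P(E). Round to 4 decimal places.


P(E) = sum over models of P(M_i) * P(E|M_i)
= 0.4706*0.03 + 0.4706*0.1 + 0.0588*0.01
= 0.0618

0.0618


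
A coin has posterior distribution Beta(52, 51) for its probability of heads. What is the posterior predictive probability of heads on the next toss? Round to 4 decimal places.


Posterior predictive = E[theta] = alpha/(alpha+beta)
= 52/103
= 0.5049

0.5049


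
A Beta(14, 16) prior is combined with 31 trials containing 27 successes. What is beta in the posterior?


In conjugate updating:
beta_posterior = beta_prior + (n - k)
= 16 + (31 - 27)
= 16 + 4 = 20

20


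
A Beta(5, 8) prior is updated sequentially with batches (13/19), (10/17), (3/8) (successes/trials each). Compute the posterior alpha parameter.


Sequential conjugate updating is equivalent to a single batch update.
Total successes across all batches = 26
alpha_posterior = alpha_prior + total_successes = 5 + 26
= 31

31


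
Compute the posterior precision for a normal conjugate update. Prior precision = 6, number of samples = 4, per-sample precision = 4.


tau_post = tau_0 + n * tau
= 6 + 4 * 4 = 22

22


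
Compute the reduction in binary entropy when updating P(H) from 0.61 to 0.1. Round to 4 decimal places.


H_before = -p*log2(p) - (1-p)*log2(1-p) for p=0.61: 0.9648
H_after for p=0.1: 0.469
Reduction = 0.9648 - 0.469 = 0.4958

0.4958


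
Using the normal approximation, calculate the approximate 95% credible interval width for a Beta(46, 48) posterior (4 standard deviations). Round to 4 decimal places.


Var(Beta) = 46*48/(94^2 * 95) = 0.0026
SD = 0.0513
Width ~ 4*SD = 0.2051

0.2051


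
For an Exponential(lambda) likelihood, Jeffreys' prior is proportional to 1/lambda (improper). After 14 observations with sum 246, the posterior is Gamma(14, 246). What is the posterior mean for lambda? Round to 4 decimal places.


Posterior = Gamma(n, sum_x) = Gamma(14, 246)
Posterior mean = shape/rate = 14/246
= 0.0569

0.0569


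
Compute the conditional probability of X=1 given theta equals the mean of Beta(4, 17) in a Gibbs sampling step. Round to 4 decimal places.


Mean of Beta(4, 17) = 0.1905
P(X=1 | theta=0.1905) = 0.1905

0.1905


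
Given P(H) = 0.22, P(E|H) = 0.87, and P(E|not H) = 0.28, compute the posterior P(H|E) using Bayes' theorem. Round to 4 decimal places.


By Bayes' theorem: P(H|E) = P(E|H)*P(H) / P(E)
P(E) = P(E|H)*P(H) + P(E|not H)*P(not H)
P(E) = 0.87*0.22 + 0.28*0.78 = 0.4098
P(H|E) = 0.87*0.22 / 0.4098 = 0.4671

0.4671


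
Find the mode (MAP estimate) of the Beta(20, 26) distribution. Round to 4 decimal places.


For Beta(a,b) with a,b > 1:
Mode = (a-1)/(a+b-2) = (20-1)/(46-2)
= 19/44 = 0.4318

0.4318


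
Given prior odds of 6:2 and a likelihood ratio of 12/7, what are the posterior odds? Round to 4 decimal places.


Posterior odds = prior odds * LR
Prior odds = 6/2 = 3.0
LR = 12/7 = 1.7143
Posterior odds = 3.0 * 1.7143 = 5.1429

5.1429


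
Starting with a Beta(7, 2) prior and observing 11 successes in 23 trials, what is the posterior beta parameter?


Posterior beta = prior beta + failures
Failures = 23 - 11 = 12
beta_post = 2 + 12 = 14

14


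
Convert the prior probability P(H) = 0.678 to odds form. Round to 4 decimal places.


P(not H) = 1 - 0.678 = 0.322
Odds = 0.678 / 0.322 = 2.1056

2.1056


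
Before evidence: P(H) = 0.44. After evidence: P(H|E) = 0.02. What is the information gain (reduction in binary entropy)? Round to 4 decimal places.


Prior entropy = 0.9896
Posterior entropy = 0.1414
Information gain = 0.9896 - 0.1414 = 0.8481

0.8481


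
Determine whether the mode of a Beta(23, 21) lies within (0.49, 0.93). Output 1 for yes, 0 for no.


First find the mode: (a-1)/(a+b-2) = 0.5238
Is 0.5238 in (0.49, 0.93)? 1

1


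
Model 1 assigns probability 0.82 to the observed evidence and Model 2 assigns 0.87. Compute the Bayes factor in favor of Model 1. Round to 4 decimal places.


BF = P(data|M1) / P(data|M2)
= 0.82 / 0.87 = 0.9425

0.9425


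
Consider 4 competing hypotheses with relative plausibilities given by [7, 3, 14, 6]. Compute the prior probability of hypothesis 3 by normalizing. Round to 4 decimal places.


Sum of weights = 7 + 3 + 14 + 6 = 30
Normalized prior for H3 = 14 / 30
= 0.4667

0.4667


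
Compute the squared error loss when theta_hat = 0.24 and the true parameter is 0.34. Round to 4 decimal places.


L = (theta_hat - theta_true)^2
= (0.24 - 0.34)^2
= -0.1^2 = 0.01

0.01


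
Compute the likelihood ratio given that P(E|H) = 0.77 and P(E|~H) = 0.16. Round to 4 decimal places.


LR = P(E|H) / P(E|~H)
= 0.77 / 0.16 = 4.8125

4.8125


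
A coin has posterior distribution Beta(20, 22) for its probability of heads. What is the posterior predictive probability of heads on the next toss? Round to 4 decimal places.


Posterior predictive = E[theta] = alpha/(alpha+beta)
= 20/42
= 0.4762

0.4762


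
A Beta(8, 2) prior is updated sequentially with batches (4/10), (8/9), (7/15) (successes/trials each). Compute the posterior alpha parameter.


Sequential conjugate updating is equivalent to a single batch update.
Total successes across all batches = 19
alpha_posterior = alpha_prior + total_successes = 8 + 19
= 27

27


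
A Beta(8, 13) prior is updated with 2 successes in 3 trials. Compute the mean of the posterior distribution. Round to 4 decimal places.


After update: Beta(10, 14)
Mean = 10 / (10 + 14) = 10 / 24
= 0.4167

0.4167


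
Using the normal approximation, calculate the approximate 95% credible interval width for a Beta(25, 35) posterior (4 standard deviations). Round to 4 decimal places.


Var(Beta) = 25*35/(60^2 * 61) = 0.004
SD = 0.0631
Width ~ 4*SD = 0.2525

0.2525


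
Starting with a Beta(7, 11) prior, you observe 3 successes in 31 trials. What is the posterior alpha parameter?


For a Beta-Binomial conjugate model:
Posterior alpha = prior alpha + number of successes
= 7 + 3 = 10

10


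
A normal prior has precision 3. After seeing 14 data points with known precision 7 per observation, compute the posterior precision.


In the conjugate normal model, precisions add:
tau_posterior = tau_prior + n * tau_data
= 3 + 14*7 = 101

101


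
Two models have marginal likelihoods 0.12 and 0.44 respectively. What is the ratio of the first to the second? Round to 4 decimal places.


Evidence ratio = 0.12 / 0.44
= 0.2727

0.2727


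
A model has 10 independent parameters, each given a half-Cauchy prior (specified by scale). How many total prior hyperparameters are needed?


Each half-Cauchy prior needs 1 hyperparameter (scale).
Total = 1 * 10 = 10

10


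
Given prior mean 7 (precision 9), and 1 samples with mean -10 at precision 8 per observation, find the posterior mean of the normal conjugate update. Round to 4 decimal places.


The posterior mean is a precision-weighted average of prior and data.
Post. prec. = 9 + 8 = 17
Post. mean = (63 + -80)/17 = -17/17 = -1.0

-1.0


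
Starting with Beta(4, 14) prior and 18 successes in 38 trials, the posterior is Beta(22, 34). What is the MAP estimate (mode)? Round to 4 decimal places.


The mode of Beta(a, b) when a > 1 and b > 1 is (a-1)/(a+b-2)
= (22 - 1) / (22 + 34 - 2)
= 21 / 54
= 0.3889

0.3889


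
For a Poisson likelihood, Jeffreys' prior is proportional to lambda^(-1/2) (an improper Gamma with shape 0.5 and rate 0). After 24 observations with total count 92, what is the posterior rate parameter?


Jeffreys' prior for Poisson is proportional to lambda^(-1/2).
Posterior is Gamma(0.5 + S, 0 + n) = Gamma(0.5 + 92, 24).
Posterior rate = 0 + n = 24

24.0


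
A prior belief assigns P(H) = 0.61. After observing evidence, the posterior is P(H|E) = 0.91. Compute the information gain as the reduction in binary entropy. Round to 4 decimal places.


H(prior) = -0.61*log2(0.61) - 0.39*log2(0.39)
= 0.9648
H(post) = -0.91*log2(0.91) - 0.09*log2(0.09)
= 0.4365
IG = 0.9648 - 0.4365 = 0.5283

0.5283


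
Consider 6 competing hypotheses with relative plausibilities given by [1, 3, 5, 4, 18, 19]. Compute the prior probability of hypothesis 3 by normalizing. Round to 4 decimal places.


Sum of weights = 1 + 3 + 5 + 4 + 18 + 19 = 50
Normalized prior for H3 = 5 / 50
= 0.1

0.1


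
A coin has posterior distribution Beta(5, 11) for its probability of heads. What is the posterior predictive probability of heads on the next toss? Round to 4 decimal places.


Posterior predictive = E[theta] = alpha/(alpha+beta)
= 5/16
= 0.3125

0.3125


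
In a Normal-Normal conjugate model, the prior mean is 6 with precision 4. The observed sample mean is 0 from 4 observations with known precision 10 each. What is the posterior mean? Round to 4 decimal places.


Posterior precision = tau0 + n*tau = 4 + 4*10 = 44
Posterior mean = (tau0*mu0 + n*tau*xbar) / posterior_precision
= (4*6 + 4*10*0) / 44
= 24 / 44 = 0.5455

0.5455


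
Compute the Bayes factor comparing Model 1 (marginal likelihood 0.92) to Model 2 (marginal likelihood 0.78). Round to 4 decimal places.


BF12 = marginal likelihood of M1 / marginal likelihood of M2
= 0.92/0.78
= 1.1795

1.1795


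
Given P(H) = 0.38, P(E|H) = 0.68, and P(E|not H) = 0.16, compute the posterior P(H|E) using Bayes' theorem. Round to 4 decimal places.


By Bayes' theorem: P(H|E) = P(E|H)*P(H) / P(E)
P(E) = P(E|H)*P(H) + P(E|not H)*P(not H)
P(E) = 0.68*0.38 + 0.16*0.62 = 0.3576
P(H|E) = 0.68*0.38 / 0.3576 = 0.7226

0.7226


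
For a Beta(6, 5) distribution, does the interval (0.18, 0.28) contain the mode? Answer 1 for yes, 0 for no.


Mode of Beta(a,b) = (a-1)/(a+b-2)
= (6-1)/(6+5-2) = 0.5556
Check: 0.18 <= 0.5556 <= 0.28?
Result: 0

0


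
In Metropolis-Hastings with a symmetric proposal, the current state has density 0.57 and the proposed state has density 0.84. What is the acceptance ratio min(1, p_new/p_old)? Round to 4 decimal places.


Ratio = p_new / p_old = 0.84 / 0.57 = 1.4737
Acceptance = min(1, 1.4737) = 1.0

1.0


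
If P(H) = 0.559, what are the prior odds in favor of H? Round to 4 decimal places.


Prior odds = P(H) / (1 - P(H))
= 0.559 / 0.441
= 1.2676

1.2676


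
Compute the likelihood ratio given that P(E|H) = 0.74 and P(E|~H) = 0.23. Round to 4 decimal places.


LR = P(E|H) / P(E|~H)
= 0.74 / 0.23 = 3.2174

3.2174


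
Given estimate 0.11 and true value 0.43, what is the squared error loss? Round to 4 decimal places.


Squared error = (estimate - true)^2
Difference = -0.32
Loss = -0.32^2 = 0.1024

0.1024
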